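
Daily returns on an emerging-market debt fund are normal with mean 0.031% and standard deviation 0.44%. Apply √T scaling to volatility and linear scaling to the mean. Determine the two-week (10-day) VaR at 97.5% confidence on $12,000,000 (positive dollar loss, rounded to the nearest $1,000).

$290,000

At 97.5%, z = 1.960.
σ_{10d} = 0.44% × √10 = 1.391%; μ_{10d} = 10 × 0.031% = 0.310%.
VaR = −(0.310%) + 1.960 × 1.391% = 2.416%.
On $12,000,000: 0.02416 × $12,000,000 = $289,920.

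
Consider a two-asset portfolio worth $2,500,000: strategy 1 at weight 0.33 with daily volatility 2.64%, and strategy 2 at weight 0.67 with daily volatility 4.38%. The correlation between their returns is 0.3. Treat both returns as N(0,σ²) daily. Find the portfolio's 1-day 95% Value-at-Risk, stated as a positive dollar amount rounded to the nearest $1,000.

σ_p² = 0.33²·2.64² + 0.67²·4.38² + 2·0.3·0.33·0.67·2.64·4.38 = 10.9048 (%²).
σ_p = √10.9048 = 3.302%.
At 95%, z = 1.645.
VaR = 1.645 × 3.302% = 5.432%; on $2,500,000 that is $135,800.

$136,000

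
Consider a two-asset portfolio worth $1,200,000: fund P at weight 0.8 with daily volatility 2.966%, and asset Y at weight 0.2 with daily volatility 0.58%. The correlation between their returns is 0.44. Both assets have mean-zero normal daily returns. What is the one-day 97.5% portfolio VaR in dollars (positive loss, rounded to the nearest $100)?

$57,100

σ_p² = 0.8²·2.966² + 0.2²·0.58² + 2·0.44·0.8·0.2·2.966·0.58 = 5.8859 (%²).
σ_p = √5.8859 = 2.426%.
At 97.5%, z = 1.960.
VaR = 1.960 × 2.426% = 4.755%; on $1,200,000 that is $57,060.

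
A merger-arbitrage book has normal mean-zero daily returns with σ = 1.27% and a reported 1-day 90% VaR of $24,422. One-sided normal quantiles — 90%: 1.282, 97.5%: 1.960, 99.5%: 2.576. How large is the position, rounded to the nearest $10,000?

VaR as a fraction of value: z·σ = 1.282 × 1.27% = 1.62814%.
Position = $24,422 / 0.0162814 = $1,499,994.

$1,500,000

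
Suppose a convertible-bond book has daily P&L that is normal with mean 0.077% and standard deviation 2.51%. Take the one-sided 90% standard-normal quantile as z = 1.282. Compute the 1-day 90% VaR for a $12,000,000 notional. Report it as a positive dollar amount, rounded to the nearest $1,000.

$377,000

VaR = −μ + z·σ = −(0.077%) + 1.282 × 2.51% = 3.141%.
On $12,000,000: 0.03141 × $12,000,000 = $376,920.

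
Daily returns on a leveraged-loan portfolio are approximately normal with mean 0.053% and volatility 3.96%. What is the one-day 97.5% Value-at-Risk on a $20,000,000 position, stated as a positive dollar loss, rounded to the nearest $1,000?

At 97.5% one-sided, z = 1.960.
VaR = −μ + z·σ = −(0.053%) + 1.960 × 3.96% = 7.709%.
On $20,000,000: 0.07709 × $20,000,000 = $1,541,800.

$1,542,000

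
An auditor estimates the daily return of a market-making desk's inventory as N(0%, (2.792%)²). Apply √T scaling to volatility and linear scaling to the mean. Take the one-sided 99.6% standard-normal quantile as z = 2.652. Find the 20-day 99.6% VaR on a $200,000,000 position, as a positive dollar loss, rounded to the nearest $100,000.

σ_{20d} = 2.792% × √20 = 12.486%.
VaR = 2.652 × 12.486% = 33.113%.
On $200,000,000: 0.33113 × $200,000,000 = $66,226,000.

$66,200,000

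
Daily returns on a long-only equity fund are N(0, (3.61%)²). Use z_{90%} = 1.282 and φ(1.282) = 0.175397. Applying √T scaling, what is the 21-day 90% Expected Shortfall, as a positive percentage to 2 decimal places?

29.02%

σ_{21d} = 3.61% × √21 = 16.543%.
ES multiplier = φ(z)/(1−α) = 0.175397/0.1 = 1.754.
ES = 16.543% × 1.754 = 29.016%.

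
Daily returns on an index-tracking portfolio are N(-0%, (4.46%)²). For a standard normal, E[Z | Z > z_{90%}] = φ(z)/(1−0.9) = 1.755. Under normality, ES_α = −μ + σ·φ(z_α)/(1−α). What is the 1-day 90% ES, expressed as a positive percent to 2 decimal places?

ES = 4.46% × 1.755 = 7.827%.

7.83%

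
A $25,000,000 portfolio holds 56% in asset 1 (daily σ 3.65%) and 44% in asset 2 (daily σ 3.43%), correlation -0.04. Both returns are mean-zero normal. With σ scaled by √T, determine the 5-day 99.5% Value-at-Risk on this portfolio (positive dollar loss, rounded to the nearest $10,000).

σ_p = √(0.56²·3.65² + 0.44²·3.43² + 2·-0.04·0.56·0.44·3.65·3.43) = 2.492%.
σ_{5d} = 2.492% × √5 = 5.572%.
z(99.5%) = 2.576.
VaR = 2.576 × 5.572% = 14.353%; on $25,000,000 that is $3,588,250.

$3,590,000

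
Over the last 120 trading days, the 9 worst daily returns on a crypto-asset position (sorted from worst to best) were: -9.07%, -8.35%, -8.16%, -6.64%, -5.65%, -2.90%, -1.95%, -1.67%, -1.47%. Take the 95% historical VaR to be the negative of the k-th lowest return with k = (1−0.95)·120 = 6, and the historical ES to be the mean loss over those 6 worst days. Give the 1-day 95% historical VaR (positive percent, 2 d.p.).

2.90%

k = 6; the 6th lowest return is -2.90%, so VaR = 2.90%.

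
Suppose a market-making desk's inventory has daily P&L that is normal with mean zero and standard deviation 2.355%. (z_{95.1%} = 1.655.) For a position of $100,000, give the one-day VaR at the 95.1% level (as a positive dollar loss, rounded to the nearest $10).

$3,900

VaR = z·σ = 1.655 × 2.355% = 3.898%.
On $100,000: 0.03898 × $100,000 = $3,898.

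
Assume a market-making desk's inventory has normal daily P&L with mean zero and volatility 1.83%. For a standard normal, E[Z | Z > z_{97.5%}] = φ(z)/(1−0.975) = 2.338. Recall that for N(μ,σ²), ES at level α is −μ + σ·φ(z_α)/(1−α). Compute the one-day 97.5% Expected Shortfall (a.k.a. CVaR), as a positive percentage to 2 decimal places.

4.28%

ES = 1.83% × 2.338 = 4.279%.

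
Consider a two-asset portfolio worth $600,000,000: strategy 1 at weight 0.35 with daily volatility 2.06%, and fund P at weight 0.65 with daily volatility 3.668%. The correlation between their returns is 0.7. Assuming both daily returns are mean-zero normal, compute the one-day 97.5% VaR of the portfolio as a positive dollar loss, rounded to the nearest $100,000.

σ_p² = 0.35²·2.06² + 0.65²·3.668² + 2·0.7·0.35·0.65·2.06·3.668 = 8.6109 (%²).
σ_p = √8.6109 = 2.934%.
At 97.5%, z = 1.960.
VaR = 1.960 × 2.934% = 5.751%; on $600,000,000 that is $34,506,000.

$34,500,000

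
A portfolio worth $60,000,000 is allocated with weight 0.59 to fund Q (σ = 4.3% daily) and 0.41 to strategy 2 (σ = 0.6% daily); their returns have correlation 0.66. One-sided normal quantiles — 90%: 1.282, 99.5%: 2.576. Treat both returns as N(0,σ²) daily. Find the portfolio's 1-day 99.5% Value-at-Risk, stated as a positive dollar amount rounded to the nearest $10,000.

$4,180,000

σ_p² = 0.59²·4.3² + 0.41²·0.6² + 2·0.66·0.59·0.41·4.3·0.6 = 7.3207 (%²).
σ_p = √7.3207 = 2.706%.
VaR = 2.576 × 2.706% = 6.971%; on $60,000,000 that is $4,182,600.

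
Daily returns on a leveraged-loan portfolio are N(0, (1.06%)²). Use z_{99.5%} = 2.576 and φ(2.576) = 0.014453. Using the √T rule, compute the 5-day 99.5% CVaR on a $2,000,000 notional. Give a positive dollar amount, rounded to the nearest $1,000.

σ_{5d} = 1.06% × √5 = 2.370%.
ES multiplier = φ(z)/(1−α) = 0.014453/0.005 = 2.891.
ES = 2.370% × 2.891 = 6.852%; on $2,000,000: $137,040.

$137,000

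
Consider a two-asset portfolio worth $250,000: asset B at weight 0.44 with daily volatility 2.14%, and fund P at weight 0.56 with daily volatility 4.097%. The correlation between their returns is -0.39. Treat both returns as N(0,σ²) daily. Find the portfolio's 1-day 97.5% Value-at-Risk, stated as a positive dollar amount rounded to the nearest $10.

$10,350

σ_p² = 0.44²·2.14² + 0.56²·4.097² + 2·-0.39·0.44·0.56·2.14·4.097 = 4.4655 (%²).
σ_p = √4.4655 = 2.113%.
At 97.5%, z = 1.960.
VaR = 1.960 × 2.113% = 4.141%; on $250,000 that is $10,352.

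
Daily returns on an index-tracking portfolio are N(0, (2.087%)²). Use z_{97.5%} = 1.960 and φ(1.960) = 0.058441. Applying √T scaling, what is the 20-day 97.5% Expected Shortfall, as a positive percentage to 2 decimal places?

σ_{20d} = 2.087% × √20 = 9.333%.
ES multiplier = φ(z)/(1−α) = 0.058441/0.025 = 2.338.
ES = 9.333% × 2.338 = 21.821%.

21.82%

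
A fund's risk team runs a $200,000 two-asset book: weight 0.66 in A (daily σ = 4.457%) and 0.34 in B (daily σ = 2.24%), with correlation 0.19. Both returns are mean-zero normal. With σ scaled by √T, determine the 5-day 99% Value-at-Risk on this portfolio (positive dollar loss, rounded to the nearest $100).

$33,000

σ_p = √(0.66²·4.457² + 0.34²·2.24² + 2·0.19·0.66·0.34·4.457·2.24) = 3.176%.
σ_{5d} = 3.176% × √5 = 7.102%.
z(99%) = 2.326.
VaR = 2.326 × 7.102% = 16.519%; on $200,000 that is $33,038.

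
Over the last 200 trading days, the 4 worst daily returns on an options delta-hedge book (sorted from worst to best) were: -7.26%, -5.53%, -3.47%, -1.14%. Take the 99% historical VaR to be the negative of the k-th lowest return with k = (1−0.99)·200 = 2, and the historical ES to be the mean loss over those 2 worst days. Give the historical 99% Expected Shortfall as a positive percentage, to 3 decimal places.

The 2 worst returns sum to -12.79%.
ES = −(-12.79%) / 2 = 6.395%.

6.395%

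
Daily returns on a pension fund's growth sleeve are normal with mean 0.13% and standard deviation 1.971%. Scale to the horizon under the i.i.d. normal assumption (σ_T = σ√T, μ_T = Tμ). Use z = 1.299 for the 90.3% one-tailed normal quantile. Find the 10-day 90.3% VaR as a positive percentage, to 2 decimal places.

σ_{10d} = 1.971% × √10 = 6.233%; μ_{10d} = 10 × 0.13% = 1.300%.
VaR = −(1.300%) + 1.299 × 6.233% = 6.797%.

6.80%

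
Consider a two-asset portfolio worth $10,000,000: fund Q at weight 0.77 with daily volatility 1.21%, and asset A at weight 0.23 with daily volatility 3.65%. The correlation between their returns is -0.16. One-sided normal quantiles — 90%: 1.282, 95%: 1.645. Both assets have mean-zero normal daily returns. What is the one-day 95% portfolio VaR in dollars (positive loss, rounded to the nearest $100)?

$189,200

σ_p² = 0.77²·1.21² + 0.23²·3.65² + 2·-0.16·0.77·0.23·1.21·3.65 = 1.3225 (%²).
σ_p = √1.3225 = 1.150%.
VaR = 1.645 × 1.150% = 1.892%; on $10,000,000 that is $189,200.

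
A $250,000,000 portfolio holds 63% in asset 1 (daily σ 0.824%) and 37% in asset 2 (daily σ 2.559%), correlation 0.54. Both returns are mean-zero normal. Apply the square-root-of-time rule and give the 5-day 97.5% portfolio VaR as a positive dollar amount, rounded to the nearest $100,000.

σ_p = √(0.63²·0.824² + 0.37²·2.559² + 2·0.54·0.63·0.37·0.824·2.559) = 1.303%.
σ_{5d} = 1.303% × √5 = 2.914%.
z(97.5%) = 1.960.
VaR = 1.960 × 2.914% = 5.711%; on $250,000,000 that is $14,277,500.

$14,300,000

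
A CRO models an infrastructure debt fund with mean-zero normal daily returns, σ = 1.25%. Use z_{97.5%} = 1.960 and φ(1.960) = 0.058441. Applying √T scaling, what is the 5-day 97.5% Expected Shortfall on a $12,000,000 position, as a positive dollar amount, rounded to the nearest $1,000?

σ_{5d} = 1.25% × √5 = 2.795%.
ES multiplier = φ(z)/(1−α) = 0.058441/0.025 = 2.338.
ES = 2.795% × 2.338 = 6.535%; on $12,000,000: $784,200.

$784,000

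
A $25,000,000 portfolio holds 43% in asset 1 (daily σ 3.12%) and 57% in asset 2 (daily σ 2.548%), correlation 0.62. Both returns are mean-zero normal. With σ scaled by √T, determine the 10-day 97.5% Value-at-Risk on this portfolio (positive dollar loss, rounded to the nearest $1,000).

$3,897,000

σ_p = √(0.43²·3.12² + 0.57²·2.548² + 2·0.62·0.43·0.57·3.12·2.548) = 2.515%.
σ_{10d} = 2.515% × √10 = 7.953%.
z(97.5%) = 1.960.
VaR = 1.960 × 7.953% = 15.588%; on $25,000,000 that is $3,897,000.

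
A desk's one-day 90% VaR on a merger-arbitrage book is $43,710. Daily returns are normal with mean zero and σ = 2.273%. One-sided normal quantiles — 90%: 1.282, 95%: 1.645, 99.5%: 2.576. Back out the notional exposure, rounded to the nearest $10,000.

VaR as a fraction of value: z·σ = 1.282 × 2.273% = 2.91399%.
Position = $43,710 / 0.0291399 = $1,500,007.

$1,500,000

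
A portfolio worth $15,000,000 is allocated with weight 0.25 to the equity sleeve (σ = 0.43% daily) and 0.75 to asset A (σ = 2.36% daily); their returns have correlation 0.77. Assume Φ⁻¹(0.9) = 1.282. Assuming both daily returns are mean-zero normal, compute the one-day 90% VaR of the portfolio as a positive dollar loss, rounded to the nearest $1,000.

$357,000

σ_p² = 0.25²·0.43² + 0.75²·2.36² + 2·0.77·0.25·0.75·0.43·2.36 = 3.4375 (%²).
σ_p = √3.4375 = 1.854%.
VaR = 1.282 × 1.854% = 2.377%; on $15,000,000 that is $356,550.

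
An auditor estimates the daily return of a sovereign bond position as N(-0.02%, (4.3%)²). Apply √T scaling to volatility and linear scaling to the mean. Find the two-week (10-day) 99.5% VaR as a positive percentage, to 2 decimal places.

35.23%

At 99.5%, z = 2.576.
σ_{10d} = 4.3% × √10 = 13.598%; μ_{10d} = 10 × -0.02% = -0.200%.
VaR = −(-0.200%) + 2.576 × 13.598% = 35.228%.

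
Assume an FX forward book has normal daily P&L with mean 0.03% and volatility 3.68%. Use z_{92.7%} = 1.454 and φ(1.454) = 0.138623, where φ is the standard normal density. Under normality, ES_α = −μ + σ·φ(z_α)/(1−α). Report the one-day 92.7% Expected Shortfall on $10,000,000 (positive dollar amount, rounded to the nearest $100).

Tail multiplier: φ(z)/(1−α) = 0.138623 / 0.073 = 1.899.
ES = −(0.03%) + 3.68% × 1.899 = 6.958%.
On $10,000,000: 0.06958 × $10,000,000 = $695,800.

$695,800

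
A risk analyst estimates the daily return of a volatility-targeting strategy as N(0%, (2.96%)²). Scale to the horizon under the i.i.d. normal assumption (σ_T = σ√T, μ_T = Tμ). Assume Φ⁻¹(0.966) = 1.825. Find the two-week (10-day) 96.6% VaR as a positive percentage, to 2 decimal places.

17.08%

σ_{10d} = 2.96% × √10 = 9.360%.
VaR = 1.825 × 9.360% = 17.082%.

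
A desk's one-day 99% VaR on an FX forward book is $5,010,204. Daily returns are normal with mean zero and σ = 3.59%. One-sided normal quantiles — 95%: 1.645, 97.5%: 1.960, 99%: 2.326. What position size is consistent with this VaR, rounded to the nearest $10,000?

$60,000,000

VaR as a fraction of value: z·σ = 2.326 × 3.59% = 8.35034%.
Position = $5,010,204 / 0.0835034 = $60,000,000.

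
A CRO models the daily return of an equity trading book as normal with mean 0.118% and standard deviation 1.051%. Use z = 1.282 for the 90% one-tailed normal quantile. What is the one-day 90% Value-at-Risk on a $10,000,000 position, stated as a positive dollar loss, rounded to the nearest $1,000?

$123,000

VaR = −μ + z·σ = −(0.118%) + 1.282 × 1.051% = 1.229%.
On $10,000,000: 0.01229 × $10,000,000 = $122,900.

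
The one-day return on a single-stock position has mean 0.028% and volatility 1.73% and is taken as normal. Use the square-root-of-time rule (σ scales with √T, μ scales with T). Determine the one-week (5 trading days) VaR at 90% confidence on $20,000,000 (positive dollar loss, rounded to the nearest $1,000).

$964,000

At 90%, z = 1.282.
σ_{5d} = 1.73% × √5 = 3.868%; μ_{5d} = 5 × 0.028% = 0.140%.
VaR = −(0.140%) + 1.282 × 3.868% = 4.819%.
On $20,000,000: 0.04819 × $20,000,000 = $963,800.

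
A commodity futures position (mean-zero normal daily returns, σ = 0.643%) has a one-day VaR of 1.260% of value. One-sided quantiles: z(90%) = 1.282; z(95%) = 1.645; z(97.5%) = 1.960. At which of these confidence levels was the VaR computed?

97.5%

Implied z = VaR/σ = 1.260 / 0.643 = 1.960.
This matches z(97.5%) = 1.960.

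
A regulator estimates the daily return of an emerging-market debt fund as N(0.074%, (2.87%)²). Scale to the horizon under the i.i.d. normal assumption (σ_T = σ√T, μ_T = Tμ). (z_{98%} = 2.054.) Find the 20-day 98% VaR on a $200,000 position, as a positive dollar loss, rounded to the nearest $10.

$49,770

σ_{20d} = 2.87% × √20 = 12.835%; μ_{20d} = 20 × 0.074% = 1.480%.
VaR = −(1.480%) + 2.054 × 12.835% = 24.883%.
On $200,000: 0.24883 × $200,000 = $49,766.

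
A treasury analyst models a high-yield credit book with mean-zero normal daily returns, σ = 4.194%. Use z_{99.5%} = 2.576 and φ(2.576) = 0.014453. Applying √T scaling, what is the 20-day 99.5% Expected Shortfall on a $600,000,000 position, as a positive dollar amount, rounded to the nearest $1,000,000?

$325,000,000

σ_{20d} = 4.194% × √20 = 18.756%.
ES multiplier = φ(z)/(1−α) = 0.014453/0.005 = 2.891.
ES = 18.756% × 2.891 = 54.224%; on $600,000,000: $325,344,000.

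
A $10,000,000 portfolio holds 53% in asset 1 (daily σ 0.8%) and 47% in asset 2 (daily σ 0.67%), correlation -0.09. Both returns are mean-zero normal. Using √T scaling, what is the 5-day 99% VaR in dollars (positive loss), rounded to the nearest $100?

σ_p = √(0.53²·0.8² + 0.47²·0.67² + 2·-0.09·0.53·0.47·0.8·0.67) = 0.505%.
σ_{5d} = 0.505% × √5 = 1.129%.
z(99%) = 2.326.
VaR = 2.326 × 1.129% = 2.626%; on $10,000,000 that is $262,600.

$262,600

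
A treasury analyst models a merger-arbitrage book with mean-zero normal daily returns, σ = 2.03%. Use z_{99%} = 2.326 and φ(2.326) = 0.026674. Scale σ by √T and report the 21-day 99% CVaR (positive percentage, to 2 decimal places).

24.81%

σ_{21d} = 2.03% × √21 = 9.303%.
ES multiplier = φ(z)/(1−α) = 0.026674/0.01 = 2.667.
ES = 9.303% × 2.667 = 24.811%.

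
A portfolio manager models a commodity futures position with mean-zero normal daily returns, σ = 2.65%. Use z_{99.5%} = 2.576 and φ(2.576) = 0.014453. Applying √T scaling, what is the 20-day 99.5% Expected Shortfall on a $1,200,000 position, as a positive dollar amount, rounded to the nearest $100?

σ_{20d} = 2.65% × √20 = 11.851%.
ES multiplier = φ(z)/(1−α) = 0.014453/0.005 = 2.891.
ES = 11.851% × 2.891 = 34.261%; on $1,200,000: $411,132.

$411,100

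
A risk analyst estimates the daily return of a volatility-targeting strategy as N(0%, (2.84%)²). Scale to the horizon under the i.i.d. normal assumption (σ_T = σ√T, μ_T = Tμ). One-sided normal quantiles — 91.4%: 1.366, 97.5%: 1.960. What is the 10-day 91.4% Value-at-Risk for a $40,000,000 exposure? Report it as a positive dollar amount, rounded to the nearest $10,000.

$4,910,000

σ_{10d} = 2.84% × √10 = 8.981%.
VaR = 1.366 × 8.981% = 12.268%.
On $40,000,000: 0.12268 × $40,000,000 = $4,907,200.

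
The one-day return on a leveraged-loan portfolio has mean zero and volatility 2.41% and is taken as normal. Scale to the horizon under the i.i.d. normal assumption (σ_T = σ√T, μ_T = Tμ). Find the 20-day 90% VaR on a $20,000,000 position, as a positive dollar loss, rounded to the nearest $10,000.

At 90%, z = 1.282.
σ_{20d} = 2.41% × √20 = 10.778%.
VaR = 1.282 × 10.778% = 13.817%.
On $20,000,000: 0.13817 × $20,000,000 = $2,763,400.

$2,760,000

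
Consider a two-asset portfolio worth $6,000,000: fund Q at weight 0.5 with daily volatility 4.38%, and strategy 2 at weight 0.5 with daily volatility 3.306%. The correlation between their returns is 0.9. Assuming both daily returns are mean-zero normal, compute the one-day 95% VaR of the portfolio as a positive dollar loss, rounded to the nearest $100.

σ_p² = 0.5²·4.38² + 0.5²·3.306² + 2·0.9·0.5·0.5·4.38·3.306 = 14.0446 (%²).
σ_p = √14.0446 = 3.748%.
At 95%, z = 1.645.
VaR = 1.645 × 3.748% = 6.165%; on $6,000,000 that is $369,900.

$369,900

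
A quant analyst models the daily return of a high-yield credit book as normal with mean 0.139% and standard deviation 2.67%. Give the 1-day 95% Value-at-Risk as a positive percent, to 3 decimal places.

4.253%

At 95% one-sided, z = 1.645.
VaR = −μ + z·σ = −(0.139%) + 1.645 × 2.67% = 4.253%.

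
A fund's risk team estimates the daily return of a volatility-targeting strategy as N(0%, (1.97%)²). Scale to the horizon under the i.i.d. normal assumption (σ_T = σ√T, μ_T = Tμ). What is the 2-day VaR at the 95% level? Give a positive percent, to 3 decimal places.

4.583%

At 95%, z = 1.645.
σ_{2d} = 1.97% × √2 = 2.786%.
VaR = 1.645 × 2.786% = 4.583%.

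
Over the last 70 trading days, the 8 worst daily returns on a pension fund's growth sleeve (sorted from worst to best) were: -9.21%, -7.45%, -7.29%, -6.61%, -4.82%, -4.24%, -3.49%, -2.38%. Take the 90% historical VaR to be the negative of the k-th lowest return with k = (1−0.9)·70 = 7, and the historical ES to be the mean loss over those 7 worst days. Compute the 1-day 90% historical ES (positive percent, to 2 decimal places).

6.16%

The 7 worst returns sum to -43.11%.
ES = −(-43.11%) / 7 = 6.1585…% ≈ 6.16%.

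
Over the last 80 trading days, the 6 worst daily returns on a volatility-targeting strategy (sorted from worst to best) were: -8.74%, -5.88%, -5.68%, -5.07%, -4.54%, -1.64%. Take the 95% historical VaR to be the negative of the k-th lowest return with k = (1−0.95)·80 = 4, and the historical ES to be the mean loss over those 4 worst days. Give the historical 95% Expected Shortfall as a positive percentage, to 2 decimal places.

6.34%

The 4 worst returns sum to -25.37%.
ES = −(-25.37%) / 4 = 6.3425% ≈ 6.34%.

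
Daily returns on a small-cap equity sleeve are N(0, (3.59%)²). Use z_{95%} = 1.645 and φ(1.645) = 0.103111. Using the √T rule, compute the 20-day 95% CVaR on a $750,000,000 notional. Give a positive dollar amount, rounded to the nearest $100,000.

σ_{20d} = 3.59% × √20 = 16.055%.
ES multiplier = φ(z)/(1−α) = 0.103111/0.05 = 2.062.
ES = 16.055% × 2.062 = 33.105%; on $750,000,000: $248,287,500.

$248,300,000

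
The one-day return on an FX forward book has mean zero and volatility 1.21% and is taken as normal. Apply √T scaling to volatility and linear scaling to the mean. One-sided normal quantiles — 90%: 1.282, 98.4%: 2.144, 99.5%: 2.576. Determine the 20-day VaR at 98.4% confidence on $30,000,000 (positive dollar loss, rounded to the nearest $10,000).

$3,480,000

σ_{20d} = 1.21% × √20 = 5.411%.
VaR = 2.144 × 5.411% = 11.601%.
On $30,000,000: 0.11601 × $30,000,000 = $3,480,300.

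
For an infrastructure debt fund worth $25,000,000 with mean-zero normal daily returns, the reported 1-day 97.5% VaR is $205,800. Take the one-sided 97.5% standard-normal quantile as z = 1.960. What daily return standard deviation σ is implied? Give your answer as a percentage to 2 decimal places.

VaR as a fraction: $205,800 / $25,000,000 = 0.823%.
σ = VaR / z = 0.823% / 1.960 = 0.420%.

0.42%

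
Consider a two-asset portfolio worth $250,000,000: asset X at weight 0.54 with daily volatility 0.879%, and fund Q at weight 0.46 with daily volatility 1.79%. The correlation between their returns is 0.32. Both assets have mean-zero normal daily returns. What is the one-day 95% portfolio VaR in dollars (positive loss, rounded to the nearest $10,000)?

$4,420,000

σ_p² = 0.54²·0.879² + 0.46²·1.79² + 2·0.32·0.54·0.46·0.879·1.79 = 1.1534 (%²).
σ_p = √1.1534 = 1.074%.
At 95%, z = 1.645.
VaR = 1.645 × 1.074% = 1.767%; on $250,000,000 that is $4,417,500.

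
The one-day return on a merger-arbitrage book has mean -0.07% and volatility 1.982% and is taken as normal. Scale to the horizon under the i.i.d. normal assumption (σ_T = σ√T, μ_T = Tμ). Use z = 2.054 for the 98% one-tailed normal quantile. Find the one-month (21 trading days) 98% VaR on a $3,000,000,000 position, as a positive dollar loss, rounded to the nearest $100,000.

σ_{21d} = 1.982% × √21 = 9.083%; μ_{21d} = 21 × -0.07% = -1.470%.
VaR = −(-1.470%) + 2.054 × 9.083% = 20.126%.
On $3,000,000,000: 0.20126 × $3,000,000,000 = $603,780,000.

$603,800,000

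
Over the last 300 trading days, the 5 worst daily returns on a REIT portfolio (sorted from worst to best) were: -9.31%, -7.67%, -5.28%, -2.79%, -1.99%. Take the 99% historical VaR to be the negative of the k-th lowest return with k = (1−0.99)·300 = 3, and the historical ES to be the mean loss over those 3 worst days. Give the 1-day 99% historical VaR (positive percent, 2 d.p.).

5.28%

k = 3; the 3rd lowest return is -5.28%, so VaR = 5.28%.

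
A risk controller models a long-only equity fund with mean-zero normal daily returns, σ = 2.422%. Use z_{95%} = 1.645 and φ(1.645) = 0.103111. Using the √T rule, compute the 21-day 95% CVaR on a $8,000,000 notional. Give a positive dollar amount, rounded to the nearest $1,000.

$1,831,000

σ_{21d} = 2.422% × √21 = 11.099%.
ES multiplier = φ(z)/(1−α) = 0.103111/0.05 = 2.062.
ES = 11.099% × 2.062 = 22.886%; on $8,000,000: $1,830,880.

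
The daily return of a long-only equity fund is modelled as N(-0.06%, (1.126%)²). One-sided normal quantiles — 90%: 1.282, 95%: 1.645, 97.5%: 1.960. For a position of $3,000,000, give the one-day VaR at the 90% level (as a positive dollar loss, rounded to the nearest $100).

VaR = −μ + z·σ = −(-0.06%) + 1.282 × 1.126% = 1.504%.
On $3,000,000: 0.01504 × $3,000,000 = $45,120.

$45,100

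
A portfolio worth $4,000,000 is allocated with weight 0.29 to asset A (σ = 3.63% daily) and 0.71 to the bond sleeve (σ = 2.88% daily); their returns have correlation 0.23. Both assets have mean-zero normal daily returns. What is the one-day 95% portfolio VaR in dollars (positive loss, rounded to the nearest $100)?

$164,900

σ_p² = 0.29²·3.63² + 0.71²·2.88² + 2·0.23·0.29·0.71·3.63·2.88 = 6.2796 (%²).
σ_p = √6.2796 = 2.506%.
At 95%, z = 1.645.
VaR = 1.645 × 2.506% = 4.122%; on $4,000,000 that is $164,880.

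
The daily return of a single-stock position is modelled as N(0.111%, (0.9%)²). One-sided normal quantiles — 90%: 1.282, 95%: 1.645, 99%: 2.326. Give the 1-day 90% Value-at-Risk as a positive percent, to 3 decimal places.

VaR = −μ + z·σ = −(0.111%) + 1.282 × 0.9% = 1.043%.

1.043%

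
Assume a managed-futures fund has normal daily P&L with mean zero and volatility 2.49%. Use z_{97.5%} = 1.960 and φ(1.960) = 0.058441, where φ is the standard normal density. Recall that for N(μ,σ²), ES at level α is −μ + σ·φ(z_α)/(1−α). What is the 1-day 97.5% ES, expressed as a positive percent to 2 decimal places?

Tail multiplier: φ(z)/(1−α) = 0.058441 / 0.025 = 2.338.
ES = 2.49% × 2.338 = 5.822%.

5.82%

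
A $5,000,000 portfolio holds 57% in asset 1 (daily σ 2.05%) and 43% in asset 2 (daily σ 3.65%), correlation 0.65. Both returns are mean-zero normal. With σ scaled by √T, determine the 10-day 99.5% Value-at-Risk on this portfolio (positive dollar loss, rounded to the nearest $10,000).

σ_p = √(0.57²·2.05² + 0.43²·3.65² + 2·0.65·0.57·0.43·2.05·3.65) = 2.493%.
σ_{10d} = 2.493% × √10 = 7.884%.
z(99.5%) = 2.576.
VaR = 2.576 × 7.884% = 20.309%; on $5,000,000 that is $1,015,450.

$1,020,000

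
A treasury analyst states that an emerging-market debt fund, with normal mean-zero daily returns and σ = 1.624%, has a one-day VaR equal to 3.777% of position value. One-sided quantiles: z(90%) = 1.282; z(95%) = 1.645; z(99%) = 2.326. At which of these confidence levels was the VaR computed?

Implied z = VaR/σ = 3.777 / 1.624 = 2.326.
This matches z(99%) = 2.326.

99%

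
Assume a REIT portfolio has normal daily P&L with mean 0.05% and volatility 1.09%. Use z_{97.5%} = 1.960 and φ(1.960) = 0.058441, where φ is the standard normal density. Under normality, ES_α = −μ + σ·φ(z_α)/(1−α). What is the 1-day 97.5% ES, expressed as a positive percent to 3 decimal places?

2.498%

Tail multiplier: φ(z)/(1−α) = 0.058441 / 0.025 = 2.338.
ES = −(0.05%) + 1.09% × 2.338 = 2.498%.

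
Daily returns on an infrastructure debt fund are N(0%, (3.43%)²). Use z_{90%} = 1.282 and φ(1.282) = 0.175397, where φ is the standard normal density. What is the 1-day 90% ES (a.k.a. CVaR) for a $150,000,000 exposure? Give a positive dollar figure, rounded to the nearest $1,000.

$9,024,000

Tail multiplier: φ(z)/(1−α) = 0.175397 / 0.1 = 1.754.
ES = 3.43% × 1.754 = 6.016%.
On $150,000,000: 0.06016 × $150,000,000 = $9,024,000.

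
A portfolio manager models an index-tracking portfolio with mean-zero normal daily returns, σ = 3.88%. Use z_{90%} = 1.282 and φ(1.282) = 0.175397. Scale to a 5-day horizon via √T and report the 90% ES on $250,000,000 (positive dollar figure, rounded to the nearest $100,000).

$38,000,000

σ_{5d} = 3.88% × √5 = 8.676%.
ES multiplier = φ(z)/(1−α) = 0.175397/0.1 = 1.754.
ES = 8.676% × 1.754 = 15.218%; on $250,000,000: $38,045,000.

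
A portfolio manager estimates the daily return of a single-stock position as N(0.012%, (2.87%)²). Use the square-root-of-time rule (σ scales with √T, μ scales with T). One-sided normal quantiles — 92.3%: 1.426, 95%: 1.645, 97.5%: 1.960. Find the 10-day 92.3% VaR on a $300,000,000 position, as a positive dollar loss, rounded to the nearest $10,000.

$38,470,000

σ_{10d} = 2.87% × √10 = 9.076%; μ_{10d} = 10 × 0.012% = 0.120%.
VaR = −(0.120%) + 1.426 × 9.076% = 12.822%.
On $300,000,000: 0.12822 × $300,000,000 = $38,466,000.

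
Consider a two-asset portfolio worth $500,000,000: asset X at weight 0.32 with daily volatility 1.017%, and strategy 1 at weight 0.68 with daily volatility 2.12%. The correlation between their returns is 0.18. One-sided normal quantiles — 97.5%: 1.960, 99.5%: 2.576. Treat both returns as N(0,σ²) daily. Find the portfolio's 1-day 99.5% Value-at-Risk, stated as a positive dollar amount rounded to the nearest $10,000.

$19,760,000

σ_p² = 0.32²·1.017² + 0.68²·2.12² + 2·0.18·0.32·0.68·1.017·2.12 = 2.3530 (%²).
σ_p = √2.3530 = 1.534%.
VaR = 2.576 × 1.534% = 3.952%; on $500,000,000 that is $19,760,000.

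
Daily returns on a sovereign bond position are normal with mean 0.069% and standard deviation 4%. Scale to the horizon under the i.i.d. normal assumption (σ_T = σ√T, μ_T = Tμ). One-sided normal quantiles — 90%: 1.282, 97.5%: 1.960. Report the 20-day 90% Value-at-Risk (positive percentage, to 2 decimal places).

σ_{20d} = 4% × √20 = 17.889%; μ_{20d} = 20 × 0.069% = 1.380%.
VaR = −(1.380%) + 1.282 × 17.889% = 21.554%.

21.55%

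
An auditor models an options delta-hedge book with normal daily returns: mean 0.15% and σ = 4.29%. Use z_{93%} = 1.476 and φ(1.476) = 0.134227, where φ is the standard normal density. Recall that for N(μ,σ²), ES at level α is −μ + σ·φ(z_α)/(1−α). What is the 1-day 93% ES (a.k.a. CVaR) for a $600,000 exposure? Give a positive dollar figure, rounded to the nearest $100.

$48,500

Tail multiplier: φ(z)/(1−α) = 0.134227 / 0.07 = 1.918.
ES = −(0.15%) + 4.29% × 1.918 = 8.078%.
On $600,000: 0.08078 × $600,000 = $48,468.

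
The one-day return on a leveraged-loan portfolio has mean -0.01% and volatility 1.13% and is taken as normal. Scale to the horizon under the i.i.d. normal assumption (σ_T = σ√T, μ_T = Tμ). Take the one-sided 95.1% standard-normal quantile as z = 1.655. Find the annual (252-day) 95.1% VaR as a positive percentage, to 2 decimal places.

σ_{252d} = 1.13% × √252 = 17.938%; μ_{252d} = 252 × -0.01% = -2.520%.
VaR = −(-2.520%) + 1.655 × 17.938% = 32.207%.

32.21%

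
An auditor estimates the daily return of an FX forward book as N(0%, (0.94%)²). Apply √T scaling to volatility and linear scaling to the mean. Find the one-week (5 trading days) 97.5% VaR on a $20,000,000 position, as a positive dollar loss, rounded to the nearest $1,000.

$824,000

At 97.5%, z = 1.960.
σ_{5d} = 0.94% × √5 = 2.102%.
VaR = 1.960 × 2.102% = 4.120%.
On $20,000,000: 0.04120 × $20,000,000 = $824,000.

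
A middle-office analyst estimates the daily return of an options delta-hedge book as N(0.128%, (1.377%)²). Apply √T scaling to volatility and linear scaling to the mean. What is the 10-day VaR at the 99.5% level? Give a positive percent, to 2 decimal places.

9.94%

At 99.5%, z = 2.576.
σ_{10d} = 1.377% × √10 = 4.354%; μ_{10d} = 10 × 0.128% = 1.280%.
VaR = −(1.280%) + 2.576 × 4.354% = 9.936%.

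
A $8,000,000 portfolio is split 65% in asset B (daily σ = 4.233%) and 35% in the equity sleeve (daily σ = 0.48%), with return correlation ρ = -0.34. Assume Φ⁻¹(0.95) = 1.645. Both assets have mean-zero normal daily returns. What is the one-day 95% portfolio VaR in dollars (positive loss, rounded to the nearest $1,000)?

σ_p² = 0.65²·4.233² + 0.35²·0.48² + 2·-0.34·0.65·0.35·4.233·0.48 = 7.2844 (%²).
σ_p = √7.2844 = 2.699%.
VaR = 1.645 × 2.699% = 4.440%; on $8,000,000 that is $355,200.

$355,000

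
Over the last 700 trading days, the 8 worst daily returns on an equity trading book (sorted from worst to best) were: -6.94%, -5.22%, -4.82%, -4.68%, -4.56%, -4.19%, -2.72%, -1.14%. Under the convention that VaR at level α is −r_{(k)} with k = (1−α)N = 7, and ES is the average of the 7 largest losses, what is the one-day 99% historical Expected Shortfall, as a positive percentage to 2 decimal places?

4.73%

The 7 worst returns sum to -33.13%.
ES = −(-33.13%) / 7 = 4.7328…% ≈ 4.73%.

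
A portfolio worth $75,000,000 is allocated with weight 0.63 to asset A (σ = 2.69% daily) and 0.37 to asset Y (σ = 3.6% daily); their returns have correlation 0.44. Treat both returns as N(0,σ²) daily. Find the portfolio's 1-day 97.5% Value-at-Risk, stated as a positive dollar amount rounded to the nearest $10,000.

σ_p² = 0.63²·2.69² + 0.37²·3.6² + 2·0.44·0.63·0.37·2.69·3.6 = 6.6327 (%²).
σ_p = √6.6327 = 2.575%.
At 97.5%, z = 1.960.
VaR = 1.960 × 2.575% = 5.047%; on $75,000,000 that is $3,785,250.

$3,790,000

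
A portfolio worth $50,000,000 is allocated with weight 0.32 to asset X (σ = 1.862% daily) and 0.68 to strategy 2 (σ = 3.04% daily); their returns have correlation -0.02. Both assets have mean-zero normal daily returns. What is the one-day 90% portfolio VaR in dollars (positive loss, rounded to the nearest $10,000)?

σ_p² = 0.32²·1.862² + 0.68²·3.04² + 2·-0.02·0.32·0.68·1.862·3.04 = 4.5791 (%²).
σ_p = √4.5791 = 2.140%.
At 90%, z = 1.282.
VaR = 1.282 × 2.140% = 2.743%; on $50,000,000 that is $1,371,500.

$1,370,000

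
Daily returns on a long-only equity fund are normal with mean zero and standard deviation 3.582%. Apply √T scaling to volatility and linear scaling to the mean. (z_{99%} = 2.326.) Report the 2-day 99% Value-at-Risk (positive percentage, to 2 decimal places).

σ_{2d} = 3.582% × √2 = 5.066%.
VaR = 2.326 × 5.066% = 11.784%.

11.78%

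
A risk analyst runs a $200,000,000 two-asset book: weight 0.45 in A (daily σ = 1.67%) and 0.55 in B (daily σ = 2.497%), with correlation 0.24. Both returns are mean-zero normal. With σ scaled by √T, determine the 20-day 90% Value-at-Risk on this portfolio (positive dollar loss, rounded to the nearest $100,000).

σ_p = √(0.45²·1.67² + 0.55²·2.497² + 2·0.24·0.45·0.55·1.67·2.497) = 1.716%.
σ_{20d} = 1.716% × √20 = 7.674%.
z(90%) = 1.282.
VaR = 1.282 × 7.674% = 9.838%; on $200,000,000 that is $19,676,000.

$19,700,000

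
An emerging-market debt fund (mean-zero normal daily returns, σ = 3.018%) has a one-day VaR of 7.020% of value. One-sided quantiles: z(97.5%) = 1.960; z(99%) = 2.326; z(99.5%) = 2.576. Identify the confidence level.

Implied z = VaR/σ = 7.020 / 3.018 = 2.326.
This matches z(99%) = 2.326.

99%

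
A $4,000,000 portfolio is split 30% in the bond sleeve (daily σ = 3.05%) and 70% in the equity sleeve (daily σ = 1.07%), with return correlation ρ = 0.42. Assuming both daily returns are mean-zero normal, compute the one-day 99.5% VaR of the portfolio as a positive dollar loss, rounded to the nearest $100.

$144,800

σ_p² = 0.3²·3.05² + 0.7²·1.07² + 2·0.42·0.3·0.7·3.05·1.07 = 1.9739 (%²).
σ_p = √1.9739 = 1.405%.
At 99.5%, z = 2.576.
VaR = 2.576 × 1.405% = 3.619%; on $4,000,000 that is $144,760.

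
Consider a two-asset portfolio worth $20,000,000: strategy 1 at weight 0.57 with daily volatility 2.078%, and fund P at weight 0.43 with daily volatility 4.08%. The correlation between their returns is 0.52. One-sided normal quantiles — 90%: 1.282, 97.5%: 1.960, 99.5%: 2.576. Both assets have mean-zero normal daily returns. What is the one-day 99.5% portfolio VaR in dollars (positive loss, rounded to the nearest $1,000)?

$1,328,000

σ_p² = 0.57²·2.078² + 0.43²·4.08² + 2·0.52·0.57·0.43·2.078·4.08 = 6.6420 (%²).
σ_p = √6.6420 = 2.577%.
VaR = 2.576 × 2.577% = 6.638%; on $20,000,000 that is $1,327,600.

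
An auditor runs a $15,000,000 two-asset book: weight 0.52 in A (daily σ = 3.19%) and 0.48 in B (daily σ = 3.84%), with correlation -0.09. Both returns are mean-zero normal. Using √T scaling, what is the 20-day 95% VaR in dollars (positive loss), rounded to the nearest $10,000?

σ_p = √(0.52²·3.19² + 0.48²·3.84² + 2·-0.09·0.52·0.48·3.19·3.84) = 2.366%.
σ_{20d} = 2.366% × √20 = 10.581%.
z(95%) = 1.645.
VaR = 1.645 × 10.581% = 17.406%; on $15,000,000 that is $2,610,900.

$2,610,000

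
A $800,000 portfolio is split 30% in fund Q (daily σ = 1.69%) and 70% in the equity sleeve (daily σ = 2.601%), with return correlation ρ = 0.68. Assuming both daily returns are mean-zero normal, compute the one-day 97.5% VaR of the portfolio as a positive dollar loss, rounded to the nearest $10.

$34,450

σ_p² = 0.3²·1.69² + 0.7²·2.601² + 2·0.68·0.3·0.7·1.69·2.601 = 4.8274 (%²).
σ_p = √4.8274 = 2.197%.
At 97.5%, z = 1.960.
VaR = 1.960 × 2.197% = 4.306%; on $800,000 that is $34,448.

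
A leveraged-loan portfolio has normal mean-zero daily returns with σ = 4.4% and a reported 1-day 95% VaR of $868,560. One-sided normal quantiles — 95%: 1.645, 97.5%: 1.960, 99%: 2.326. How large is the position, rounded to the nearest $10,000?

$12,000,000

VaR as a fraction of value: z·σ = 1.645 × 4.4% = 7.238%.
Position = $868,560 / 0.07238 = $12,000,000.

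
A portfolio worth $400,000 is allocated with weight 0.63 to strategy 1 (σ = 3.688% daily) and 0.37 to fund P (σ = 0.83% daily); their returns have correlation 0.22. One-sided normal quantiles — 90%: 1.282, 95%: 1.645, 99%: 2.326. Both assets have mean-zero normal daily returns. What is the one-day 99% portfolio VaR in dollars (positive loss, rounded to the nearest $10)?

$22,420

σ_p² = 0.63²·3.688² + 0.37²·0.83² + 2·0.22·0.63·0.37·3.688·0.83 = 5.8066 (%²).
σ_p = √5.8066 = 2.410%.
VaR = 2.326 × 2.410% = 5.606%; on $400,000 that is $22,424.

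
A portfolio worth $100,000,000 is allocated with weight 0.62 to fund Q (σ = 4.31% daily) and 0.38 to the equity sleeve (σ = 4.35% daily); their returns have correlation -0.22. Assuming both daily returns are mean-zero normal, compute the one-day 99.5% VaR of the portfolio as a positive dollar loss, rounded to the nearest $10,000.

σ_p² = 0.62²·4.31² + 0.38²·4.35² + 2·-0.22·0.62·0.38·4.31·4.35 = 7.9295 (%²).
σ_p = √7.9295 = 2.816%.
At 99.5%, z = 2.576.
VaR = 2.576 × 2.816% = 7.254%; on $100,000,000 that is $7,254,000.

$7,250,000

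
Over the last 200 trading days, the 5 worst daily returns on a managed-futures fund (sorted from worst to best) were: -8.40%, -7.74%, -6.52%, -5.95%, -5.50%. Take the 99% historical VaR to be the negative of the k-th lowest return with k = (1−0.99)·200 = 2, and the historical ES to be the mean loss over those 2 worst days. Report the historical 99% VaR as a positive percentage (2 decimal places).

k = 2; the 2nd lowest return is -7.74%, so VaR = 7.74%.

7.74%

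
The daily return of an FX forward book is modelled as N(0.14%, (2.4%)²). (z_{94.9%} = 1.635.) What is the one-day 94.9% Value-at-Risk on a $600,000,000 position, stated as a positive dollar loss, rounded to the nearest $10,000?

$22,700,000

VaR = −μ + z·σ = −(0.14%) + 1.635 × 2.4% = 3.784%.
On $600,000,000: 0.03784 × $600,000,000 = $22,704,000.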